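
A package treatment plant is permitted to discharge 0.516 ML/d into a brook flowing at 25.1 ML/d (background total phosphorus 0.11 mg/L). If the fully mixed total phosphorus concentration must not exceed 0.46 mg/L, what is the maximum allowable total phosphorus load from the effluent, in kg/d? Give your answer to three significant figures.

9.02 kg/d

Mass balance at the limit: 25.10·0.1100 + 0.5160·Cₑ = 25.62·0.46 → Cₑ = 17.49 mg/L.
0.5160 ML/d = 0.005972 m³/s. Load = 0.005972 m³/s × 17.49 g/m³ × 86 400 s/d = 9.022 kg/d.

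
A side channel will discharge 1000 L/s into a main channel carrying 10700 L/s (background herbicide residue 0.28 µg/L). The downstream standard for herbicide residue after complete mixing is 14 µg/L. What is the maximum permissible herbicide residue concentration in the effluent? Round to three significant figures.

At the limit, (Qr·Cr + Qe·Cₑ)/(Qr + Qe) = 14:
Cₑ = (11700·14 − 10700·0.2800) / 1000 = 160.8 µg/L.

161 µg/L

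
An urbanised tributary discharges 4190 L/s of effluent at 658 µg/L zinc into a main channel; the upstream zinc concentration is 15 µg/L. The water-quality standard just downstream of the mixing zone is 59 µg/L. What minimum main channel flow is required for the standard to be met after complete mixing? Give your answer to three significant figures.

Set C_mix = 59: (Q·15.00 + 4190·658.0) / (Q + 4190) = 59
→ Q = 4190·(658.0 − 59)/(59 − 15.00) = 57040 L/s.

57000 L/s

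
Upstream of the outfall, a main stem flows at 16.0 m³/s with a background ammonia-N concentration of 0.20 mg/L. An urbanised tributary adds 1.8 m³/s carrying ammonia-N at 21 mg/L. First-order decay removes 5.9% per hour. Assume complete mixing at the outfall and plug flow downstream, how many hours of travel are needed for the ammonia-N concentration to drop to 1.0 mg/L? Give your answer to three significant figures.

Mass balance: C = (16.00·0.2000 + 1.800·21.00) / 17.80 = 41.00/17.80 = 2.303 mg/L.
5.9%/h lost → k = −ln(1 − 0.059) = 0.06081 h⁻¹.
2.303·exp(−k·t) = 1.0 → t = ln(2.303/1.0)/k = 49390 s = 13.72 h.

13.7 h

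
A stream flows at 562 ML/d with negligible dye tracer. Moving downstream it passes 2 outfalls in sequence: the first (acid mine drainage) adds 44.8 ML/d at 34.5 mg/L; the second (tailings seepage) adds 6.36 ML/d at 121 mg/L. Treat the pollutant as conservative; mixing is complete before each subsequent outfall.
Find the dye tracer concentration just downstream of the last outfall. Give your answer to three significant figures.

3.78 mg/L

Outfall 1: combined Q = 606.8 ML/d; C = (562.0·0 + 44.80·34.50)/606.8 = 2.547 mg/L.
Outfall 2: combined Q = 613.2 ML/d; C = (606.8·2.547 + 6.360·121.0)/613.2 = 3.776 mg/L.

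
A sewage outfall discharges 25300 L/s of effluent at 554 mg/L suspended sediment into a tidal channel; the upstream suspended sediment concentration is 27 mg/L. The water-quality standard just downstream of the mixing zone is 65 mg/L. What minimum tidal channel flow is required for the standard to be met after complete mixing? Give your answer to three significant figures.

326000 L/s

Set C_mix = 65: (Q·27.00 + 25300·554.0) / (Q + 25300) = 65
→ Q = 25300·(554.0 − 65)/(65 − 27.00) = 325600 L/s.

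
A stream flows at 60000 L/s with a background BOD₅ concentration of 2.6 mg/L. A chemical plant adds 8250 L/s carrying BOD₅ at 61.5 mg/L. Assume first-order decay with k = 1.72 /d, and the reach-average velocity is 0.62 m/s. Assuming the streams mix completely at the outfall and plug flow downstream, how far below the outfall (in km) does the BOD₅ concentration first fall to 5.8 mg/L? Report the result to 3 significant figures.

Mass balance: C = (60000·2.600 + 8250·61.50) / 68250 = 663400/68250 = 9.720 mg/L.
Set 9.720·exp(−k·t) = 5.8 → t = ln(9.720/5.8)/k = 25940 s = 7.204 h.
Distance = v·t = 0.62·25940 = 16080 m = 16.08 km.

16.1 km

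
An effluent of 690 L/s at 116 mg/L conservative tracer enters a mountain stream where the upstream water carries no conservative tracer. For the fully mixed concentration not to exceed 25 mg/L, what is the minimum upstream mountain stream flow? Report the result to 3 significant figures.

2510 L/s

Set C_mix = 25: (Q·0 + 690.0·116.0) / (Q + 690.0) = 25
→ Q = 690.0·(116.0 − 25)/(25 − 0) = 2512 L/s.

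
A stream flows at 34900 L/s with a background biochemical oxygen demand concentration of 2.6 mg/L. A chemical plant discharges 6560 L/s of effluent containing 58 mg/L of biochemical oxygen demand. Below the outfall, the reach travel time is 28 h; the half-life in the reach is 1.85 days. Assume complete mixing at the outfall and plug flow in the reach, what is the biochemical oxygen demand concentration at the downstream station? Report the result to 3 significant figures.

7.34 mg/L

After mixing, C = (34900·2.600 + 6560·58.00) / 41460 = 471200/41460 = 11.37 mg/L.
Half-life 1.85 d → k = ln 2 / 1.85 = 0.3747 d⁻¹.
Decay over the reach: 11.37·exp(−kt) = 11.37·0.6459 = 7.341 mg/L.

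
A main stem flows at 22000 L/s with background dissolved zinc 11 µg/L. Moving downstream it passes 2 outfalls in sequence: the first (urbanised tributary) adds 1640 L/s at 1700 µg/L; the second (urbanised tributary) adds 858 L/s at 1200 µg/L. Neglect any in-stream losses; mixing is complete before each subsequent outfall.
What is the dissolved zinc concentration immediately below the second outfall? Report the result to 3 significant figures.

166 µg/L

After outfall 1: Q = 22000 + 1640 = 23640 L/s; C = (22000·11.00 + 1640·1700)/23640 = 128.2 µg/L.
After outfall 2: Q = 23640 + 858.0 = 24500 L/s; C = (23640·128.2 + 858.0·1200)/24500 = 165.7 µg/L.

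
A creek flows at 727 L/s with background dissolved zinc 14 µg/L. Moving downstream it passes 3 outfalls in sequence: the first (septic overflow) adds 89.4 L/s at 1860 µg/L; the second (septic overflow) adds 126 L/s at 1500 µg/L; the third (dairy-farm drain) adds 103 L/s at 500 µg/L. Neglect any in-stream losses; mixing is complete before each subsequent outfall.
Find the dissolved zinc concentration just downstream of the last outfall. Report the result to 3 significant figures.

Below outfall 1: Q → 816.4 L/s, C = (727.0·14.00 + 89.40·1860)/816.4 = 216.1 µg/L.
Below outfall 2: Q → 942.4 L/s, C = (816.4·216.1 + 126.0·1500)/942.4 = 387.8 µg/L.
Below outfall 3: Q → 1045 L/s, C = (942.4·387.8 + 103.0·500.0)/1045 = 398.9 µg/L.

399 µg/L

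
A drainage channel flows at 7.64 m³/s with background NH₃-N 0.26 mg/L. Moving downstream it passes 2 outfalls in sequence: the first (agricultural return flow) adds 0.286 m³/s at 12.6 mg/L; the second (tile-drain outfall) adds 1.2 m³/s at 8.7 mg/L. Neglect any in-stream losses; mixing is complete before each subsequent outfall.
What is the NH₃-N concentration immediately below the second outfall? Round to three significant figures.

1.76 mg/L

Outfall 1: combined Q = 7.926 m³/s; C = (7.640·0.2600 + 0.2860·12.60)/7.926 = 0.7053 mg/L.
Outfall 2: combined Q = 9.126 m³/s; C = (7.926·0.7053 + 1.200·8.700)/9.126 = 1.757 mg/L.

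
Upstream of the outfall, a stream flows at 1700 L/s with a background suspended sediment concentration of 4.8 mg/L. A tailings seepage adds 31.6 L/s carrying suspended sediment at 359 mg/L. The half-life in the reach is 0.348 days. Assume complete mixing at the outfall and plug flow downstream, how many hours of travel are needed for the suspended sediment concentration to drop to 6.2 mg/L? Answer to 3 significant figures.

7.19 h

After mixing, C = (1700·4.800 + 31.60·359.0) / 1732 = 19500/1732 = 11.26 mg/L.
Half-life 0.348 d → k = ln 2 / 0.348 = 1.992 d⁻¹.
11.26·exp(−k·t) = 6.2 → t = ln(11.26/6.2)/k = 25900 s = 7.194 h.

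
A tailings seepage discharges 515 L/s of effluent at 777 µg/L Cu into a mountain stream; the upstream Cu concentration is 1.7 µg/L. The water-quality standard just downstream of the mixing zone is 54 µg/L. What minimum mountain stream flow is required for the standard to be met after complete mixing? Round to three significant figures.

Set C_mix = 54: (Q·1.700 + 515.0·777.0) / (Q + 515.0) = 54
→ Q = 515.0·(777.0 − 54)/(54 − 1.700) = 7119 L/s.

7120 L/s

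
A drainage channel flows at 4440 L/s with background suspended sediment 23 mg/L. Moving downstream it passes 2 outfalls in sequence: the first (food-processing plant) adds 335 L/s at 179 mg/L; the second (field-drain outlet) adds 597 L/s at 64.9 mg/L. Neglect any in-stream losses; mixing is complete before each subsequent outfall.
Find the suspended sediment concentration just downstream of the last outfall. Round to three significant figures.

37.4 mg/L

Outfall 1: combined Q = 4775 L/s; C = (4440·23.00 + 335.0·179.0)/4775 = 33.94 mg/L.
Outfall 2: combined Q = 5372 L/s; C = (4775·33.94 + 597.0·64.90)/5372 = 37.38 mg/L.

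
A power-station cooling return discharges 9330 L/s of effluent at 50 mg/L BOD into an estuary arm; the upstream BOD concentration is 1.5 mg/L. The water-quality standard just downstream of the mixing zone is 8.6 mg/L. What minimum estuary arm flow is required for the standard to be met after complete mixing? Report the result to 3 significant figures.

Set C_mix = 8.6: (Q·1.500 + 9330·50.00) / (Q + 9330) = 8.6
→ Q = 9330·(50.00 − 8.6)/(8.6 − 1.500) = 54400 L/s.

54400 L/s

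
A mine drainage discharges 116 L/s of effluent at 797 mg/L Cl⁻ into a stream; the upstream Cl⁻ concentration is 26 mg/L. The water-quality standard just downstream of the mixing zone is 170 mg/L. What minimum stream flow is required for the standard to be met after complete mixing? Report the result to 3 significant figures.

505 L/s

Set C_mix = 170: (Q·26.00 + 116.0·797.0) / (Q + 116.0) = 170
→ Q = 116.0·(797.0 − 170)/(170 − 26.00) = 505.1 L/s.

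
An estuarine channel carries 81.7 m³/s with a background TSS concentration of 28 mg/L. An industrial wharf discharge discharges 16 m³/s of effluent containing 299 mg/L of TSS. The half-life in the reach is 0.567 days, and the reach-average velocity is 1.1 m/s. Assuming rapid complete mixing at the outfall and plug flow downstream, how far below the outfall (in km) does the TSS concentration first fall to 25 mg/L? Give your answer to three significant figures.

82.6 km

Conservation of mass: C = (81.70·28.00 + 16.00·299.0) / 97.70 = 7072/97.70 = 72.38 mg/L.
Half-life 0.567 d → k = ln 2 / 0.567 = 1.222 d⁻¹.
Set 72.38·exp(−k·t) = 25 → t = ln(72.38/25)/k = 75130 s = 20.87 h.
Distance = v·t = 1.1·75130 = 82650 m = 82.65 km.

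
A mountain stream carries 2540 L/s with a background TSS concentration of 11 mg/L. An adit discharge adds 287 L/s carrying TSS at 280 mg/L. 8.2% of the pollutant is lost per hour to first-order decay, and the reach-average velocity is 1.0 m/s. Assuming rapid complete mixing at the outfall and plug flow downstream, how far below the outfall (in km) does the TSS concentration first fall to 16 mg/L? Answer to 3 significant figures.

Mass balance: C = (2540·11.00 + 287.0·280.0) / 2827 = 108300/2827 = 38.31 mg/L.
8.2%/h lost → k = −ln(1 − 0.082) = 0.08556 h⁻¹.
Set 38.31·exp(−k·t) = 16 → t = ln(38.31/16)/k = 36740 s = 10.20 h.
Distance = v·t = 1.0·36740 = 36740 m = 36.74 km.

36.7 km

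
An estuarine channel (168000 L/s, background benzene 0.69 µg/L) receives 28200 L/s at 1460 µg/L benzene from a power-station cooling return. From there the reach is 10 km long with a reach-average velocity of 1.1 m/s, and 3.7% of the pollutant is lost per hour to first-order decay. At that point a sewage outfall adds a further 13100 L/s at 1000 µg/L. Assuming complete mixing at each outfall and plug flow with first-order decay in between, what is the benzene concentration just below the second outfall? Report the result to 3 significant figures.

242 µg/L

Flow-weighted average: C = (168000·0.6900 + 28200·1460) / 196200 = 41290000/196200 = 210.4 µg/L; combined flow 196200 L/s.
Travel time t = 10·1000 / 1.1 = 9091 s = 2.525 h.
3.7%/h lost → k = −ln(1 − 0.037) = 0.03770 h⁻¹.
After decay, C = 210.4 × e^(−kt) = 210.4 × 0.9092 = 191.3 µg/L.
At the second outfall, C = (196200·191.3 + 13100·1000) / (196200 + 13100) = 241.9 µg/L.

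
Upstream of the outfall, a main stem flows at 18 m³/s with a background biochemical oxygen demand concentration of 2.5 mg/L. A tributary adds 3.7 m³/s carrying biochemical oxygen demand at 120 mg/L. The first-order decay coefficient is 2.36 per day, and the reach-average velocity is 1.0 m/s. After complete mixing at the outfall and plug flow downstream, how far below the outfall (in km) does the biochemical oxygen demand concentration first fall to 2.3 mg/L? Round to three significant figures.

After mixing, C = (18.00·2.500 + 3.700·120.0) / 21.70 = 489.0/21.70 = 22.53 mg/L.
Set 22.53·exp(−k·t) = 2.3 → t = ln(22.53/2.3)/k = 83550 s = 23.21 h.
Distance = v·t = 1.0·83550 = 83550 m = 83.55 km.

83.5 km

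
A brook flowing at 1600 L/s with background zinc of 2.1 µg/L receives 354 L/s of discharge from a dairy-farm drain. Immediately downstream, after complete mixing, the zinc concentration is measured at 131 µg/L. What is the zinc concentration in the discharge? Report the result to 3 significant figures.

Mass balance: 1600·2.100 + 354.0·Cₑ = 1954·131.0
→ Cₑ = (1954·131.0 − 1600·2.100) / 354.0 = 713.6 µg/L.

714 µg/L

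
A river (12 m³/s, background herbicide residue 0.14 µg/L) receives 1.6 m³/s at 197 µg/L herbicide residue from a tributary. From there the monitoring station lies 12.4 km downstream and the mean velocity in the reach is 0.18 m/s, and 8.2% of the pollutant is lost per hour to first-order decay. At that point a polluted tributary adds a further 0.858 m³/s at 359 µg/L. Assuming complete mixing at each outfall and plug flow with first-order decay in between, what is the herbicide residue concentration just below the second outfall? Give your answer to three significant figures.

25.6 µg/L

Flow-weighted average: C = (12.00·0.1400 + 1.600·197.0) / 13.60 = 316.9/13.60 = 23.30 µg/L; combined flow 13.60 m³/s.
Travel time t = 12.4·1000 / 0.18 = 68890 s = 19.14 h.
8.2%/h lost → k = −ln(1 − 0.082) = 0.08556 h⁻¹.
After decay, C = 23.30 × e^(−kt) = 23.30 × 0.1945 = 4.532 µg/L.
At the second outfall, C = (13.60·4.532 + 0.8580·359.0) / (13.60 + 0.8580) = 25.57 µg/L.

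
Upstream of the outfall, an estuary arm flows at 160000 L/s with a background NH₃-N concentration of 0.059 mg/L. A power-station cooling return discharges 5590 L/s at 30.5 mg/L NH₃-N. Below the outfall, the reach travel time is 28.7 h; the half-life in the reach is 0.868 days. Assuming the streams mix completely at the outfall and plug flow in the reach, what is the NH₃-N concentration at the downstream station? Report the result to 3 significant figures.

Conservation of mass: C = (160000·0.05900 + 5590·30.50) / 165600 = 179900/165600 = 1.087 mg/L.
Half-life 0.868 d → k = ln 2 / 0.868 = 0.7986 d⁻¹.
First-order decay: C = 1.087·exp(−k·t) = 1.087·0.3848 = 0.4182 mg/L.

0.418 mg/L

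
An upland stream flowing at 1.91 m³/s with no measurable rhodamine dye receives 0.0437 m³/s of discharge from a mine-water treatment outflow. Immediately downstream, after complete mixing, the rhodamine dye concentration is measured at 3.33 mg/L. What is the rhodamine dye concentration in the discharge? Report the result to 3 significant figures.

149 mg/L

Mass balance: 1.910·0 + 0.04370·Cₑ = 1.954·3.330
→ Cₑ = (1.954·3.330 − 1.910·0) / 0.04370 = 148.9 mg/L.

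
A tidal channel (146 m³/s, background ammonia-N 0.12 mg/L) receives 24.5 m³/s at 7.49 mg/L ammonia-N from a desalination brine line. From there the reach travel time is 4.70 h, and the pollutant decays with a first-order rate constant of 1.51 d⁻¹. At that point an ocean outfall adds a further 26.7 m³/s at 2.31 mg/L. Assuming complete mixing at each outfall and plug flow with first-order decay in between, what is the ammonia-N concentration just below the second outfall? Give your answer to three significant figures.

After mixing, C = (146.0·0.1200 + 24.50·7.490) / 170.5 = 201.0/170.5 = 1.179 mg/L; combined flow 170.5 m³/s.
Decay over the reach: 1.179·exp(−kt) = 1.179·0.7440 = 0.8772 mg/L.
Second outfall: C = (170.5·0.8772 + 26.70·2.310)/197.2 = 1.071 mg/L.

1.07 mg/L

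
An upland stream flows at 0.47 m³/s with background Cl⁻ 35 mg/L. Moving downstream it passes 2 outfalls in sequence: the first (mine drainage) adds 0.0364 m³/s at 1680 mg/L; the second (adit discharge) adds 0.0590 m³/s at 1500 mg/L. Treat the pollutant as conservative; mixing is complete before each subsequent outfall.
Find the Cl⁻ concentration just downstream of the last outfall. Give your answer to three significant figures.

294 mg/L

Outfall 1: combined Q = 0.5064 m³/s; C = (0.4700·35.00 + 0.03640·1680)/0.5064 = 153.2 mg/L.
Outfall 2: combined Q = 0.5654 m³/s; C = (0.5064·153.2 + 0.05900·1500)/0.5654 = 293.8 mg/L.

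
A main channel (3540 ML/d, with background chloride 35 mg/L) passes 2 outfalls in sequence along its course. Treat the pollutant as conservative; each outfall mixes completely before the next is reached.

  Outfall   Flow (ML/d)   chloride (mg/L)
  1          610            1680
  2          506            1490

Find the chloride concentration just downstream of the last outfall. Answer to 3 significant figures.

409 mg/L

Outfall 1: combined Q = 4150 ML/d; C = (3540·35.00 + 610.0·1680)/4150 = 276.8 mg/L.
Outfall 2: combined Q = 4656 ML/d; C = (4150·276.8 + 506.0·1490)/4656 = 408.6 mg/L.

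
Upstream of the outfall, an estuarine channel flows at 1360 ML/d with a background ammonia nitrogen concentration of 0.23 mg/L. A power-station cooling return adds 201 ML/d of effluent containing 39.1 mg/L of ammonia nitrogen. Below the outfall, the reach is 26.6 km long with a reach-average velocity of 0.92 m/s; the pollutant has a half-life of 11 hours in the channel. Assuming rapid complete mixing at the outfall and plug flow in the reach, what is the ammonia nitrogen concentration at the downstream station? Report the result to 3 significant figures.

Mass balance: C = (1360·0.2300 + 201.0·39.10) / 1561 = 8172/1561 = 5.235 mg/L.
Travel time t = 26.6·1000 / 0.92 = 28910 s = 8.031 h.
Half-life 11 h → k = ln 2 / 11 = 0.06301 h⁻¹ = 1.512 d⁻¹.
After decay, C = 5.235 × e^(−kt) = 5.235 × 0.6029 = 3.156 mg/L.

3.16 mg/L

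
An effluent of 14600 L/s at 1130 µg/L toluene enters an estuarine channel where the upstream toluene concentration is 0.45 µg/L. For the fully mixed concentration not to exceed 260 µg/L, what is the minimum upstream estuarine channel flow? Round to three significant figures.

48900 L/s

Set C_mix = 260: (Q·0.4500 + 14600·1130) / (Q + 14600) = 260
→ Q = 14600·(1130 − 260)/(260 − 0.4500) = 48940 L/s.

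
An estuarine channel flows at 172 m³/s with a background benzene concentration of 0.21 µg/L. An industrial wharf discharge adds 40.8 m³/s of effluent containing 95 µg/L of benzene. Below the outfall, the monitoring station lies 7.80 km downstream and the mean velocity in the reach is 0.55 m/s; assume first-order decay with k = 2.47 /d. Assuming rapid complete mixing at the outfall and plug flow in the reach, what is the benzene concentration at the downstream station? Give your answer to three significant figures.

Mass balance: C = (172.0·0.2100 + 40.80·95.00) / 212.8 = 3912/212.8 = 18.38 µg/L.
Travel time t = 7.80·1000 / 0.55 = 14180 s = 3.939 h.
First-order decay: C = 18.38·exp(−k·t) = 18.38·0.6667 = 12.26 µg/L.

12.3 µg/L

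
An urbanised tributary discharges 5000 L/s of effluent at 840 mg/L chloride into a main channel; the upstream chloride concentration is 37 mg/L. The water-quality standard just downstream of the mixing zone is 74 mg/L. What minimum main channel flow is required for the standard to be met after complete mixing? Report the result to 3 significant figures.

Set C_mix = 74: (Q·37.00 + 5000·840.0) / (Q + 5000) = 74
→ Q = 5000·(840.0 − 74)/(74 − 37.00) = 103500 L/s.

104000 L/s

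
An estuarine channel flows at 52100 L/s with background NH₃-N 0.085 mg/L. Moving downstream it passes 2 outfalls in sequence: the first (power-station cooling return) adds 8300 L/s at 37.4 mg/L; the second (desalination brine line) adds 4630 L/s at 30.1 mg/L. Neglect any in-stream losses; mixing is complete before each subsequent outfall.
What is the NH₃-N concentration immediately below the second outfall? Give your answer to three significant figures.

6.98 mg/L

Outfall 1: combined Q = 60400 L/s; C = (52100·0.08500 + 8300·37.40)/60400 = 5.213 mg/L.
Outfall 2: combined Q = 65030 L/s; C = (60400·5.213 + 4630·30.10)/65030 = 6.985 mg/L.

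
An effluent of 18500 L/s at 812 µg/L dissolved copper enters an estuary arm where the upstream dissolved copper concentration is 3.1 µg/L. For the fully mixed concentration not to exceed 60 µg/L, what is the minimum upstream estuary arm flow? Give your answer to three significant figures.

Set C_mix = 60: (Q·3.100 + 18500·812.0) / (Q + 18500) = 60
→ Q = 18500·(812.0 − 60)/(60 − 3.100) = 244500 L/s.

244000 L/s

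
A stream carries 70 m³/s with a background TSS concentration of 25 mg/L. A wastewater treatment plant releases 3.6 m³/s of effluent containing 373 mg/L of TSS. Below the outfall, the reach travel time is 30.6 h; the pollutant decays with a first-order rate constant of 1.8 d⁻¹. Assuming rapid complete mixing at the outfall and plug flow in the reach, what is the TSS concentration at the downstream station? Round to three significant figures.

4.23 mg/L

Conservation of mass: C = (70.00·25.00 + 3.600·373.0) / 73.60 = 3093/73.60 = 42.02 mg/L.
After decay, C = 42.02 × e^(−kt) = 42.02 × 0.1008 = 4.234 mg/L.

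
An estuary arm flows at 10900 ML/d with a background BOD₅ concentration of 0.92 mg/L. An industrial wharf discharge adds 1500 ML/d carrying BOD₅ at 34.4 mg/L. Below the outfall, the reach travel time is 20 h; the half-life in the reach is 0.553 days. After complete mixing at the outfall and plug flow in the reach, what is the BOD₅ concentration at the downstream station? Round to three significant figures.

Conservation of mass: C = (10900·0.9200 + 1500·34.40) / 12400 = 61630/12400 = 4.970 mg/L.
Half-life 0.553 d → k = ln 2 / 0.553 = 1.253 d⁻¹.
First-order decay: C = 4.970·exp(−k·t) = 4.970·0.3519 = 1.749 mg/L.

1.75 mg/L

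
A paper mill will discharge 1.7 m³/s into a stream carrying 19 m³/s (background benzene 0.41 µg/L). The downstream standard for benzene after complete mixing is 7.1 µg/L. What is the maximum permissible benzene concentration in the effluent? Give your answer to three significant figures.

At the limit, (Qr·Cr + Qe·Cₑ)/(Qr + Qe) = 7.1:
Cₑ = (20.70·7.1 − 19.00·0.4100) / 1.700 = 81.87 µg/L.

81.9 µg/L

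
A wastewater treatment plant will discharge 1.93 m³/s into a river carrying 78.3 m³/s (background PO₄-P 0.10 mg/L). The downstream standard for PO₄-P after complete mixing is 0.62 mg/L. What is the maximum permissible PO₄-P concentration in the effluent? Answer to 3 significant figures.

21.7 mg/L

At the limit, (Qr·Cr + Qe·Cₑ)/(Qr + Qe) = 0.62:
Cₑ = (80.23·0.62 − 78.30·0.1000) / 1.930 = 21.72 mg/L.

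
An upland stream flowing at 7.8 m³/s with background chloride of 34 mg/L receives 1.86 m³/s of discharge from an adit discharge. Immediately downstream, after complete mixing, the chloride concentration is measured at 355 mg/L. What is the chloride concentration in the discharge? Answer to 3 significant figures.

1700 mg/L

Mass balance: 7.800·34.00 + 1.860·Cₑ = 9.660·355.0
→ Cₑ = (9.660·355.0 − 7.800·34.00) / 1.860 = 1701 mg/L.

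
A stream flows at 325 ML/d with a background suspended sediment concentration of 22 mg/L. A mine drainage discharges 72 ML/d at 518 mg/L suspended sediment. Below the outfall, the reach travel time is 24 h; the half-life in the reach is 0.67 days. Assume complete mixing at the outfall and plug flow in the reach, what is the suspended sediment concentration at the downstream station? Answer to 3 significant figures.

After mixing, C = (325.0·22.00 + 72.00·518.0) / 397.0 = 44450/397.0 = 112.0 mg/L.
Half-life 0.67 d → k = ln 2 / 0.67 = 1.035 d⁻¹.
Decay over the reach: 112.0·exp(−kt) = 112.0·0.3554 = 39.79 mg/L.

39.8 mg/L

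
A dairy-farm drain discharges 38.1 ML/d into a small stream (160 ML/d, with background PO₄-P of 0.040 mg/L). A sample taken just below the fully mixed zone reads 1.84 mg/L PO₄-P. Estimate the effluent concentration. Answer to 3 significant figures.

9.40 mg/L

Mass balance: 160.0·0.04000 + 38.10·Cₑ = 198.1·1.840
→ Cₑ = (198.1·1.840 − 160.0·0.04000) / 38.10 = 9.399 mg/L.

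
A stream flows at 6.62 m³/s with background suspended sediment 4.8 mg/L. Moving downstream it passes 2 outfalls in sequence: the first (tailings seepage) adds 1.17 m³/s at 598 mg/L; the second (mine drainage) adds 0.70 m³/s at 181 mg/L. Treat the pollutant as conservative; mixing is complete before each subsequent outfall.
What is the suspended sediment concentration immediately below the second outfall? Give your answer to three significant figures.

Below outfall 1: Q → 7.790 m³/s, C = (6.620·4.800 + 1.170·598.0)/7.790 = 93.89 mg/L.
Below outfall 2: Q → 8.490 m³/s, C = (7.790·93.89 + 0.7000·181.0)/8.490 = 101.1 mg/L.

101 mg/L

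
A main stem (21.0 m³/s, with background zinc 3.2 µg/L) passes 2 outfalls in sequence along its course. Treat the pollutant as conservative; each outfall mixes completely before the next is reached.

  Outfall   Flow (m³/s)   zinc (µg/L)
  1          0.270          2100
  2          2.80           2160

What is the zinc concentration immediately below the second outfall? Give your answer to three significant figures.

Outfall 1: combined Q = 21.27 m³/s; C = (21.00·3.200 + 0.2700·2100)/21.27 = 29.82 µg/L.
Outfall 2: combined Q = 24.07 m³/s; C = (21.27·29.82 + 2.800·2160)/24.07 = 277.6 µg/L.

278 µg/L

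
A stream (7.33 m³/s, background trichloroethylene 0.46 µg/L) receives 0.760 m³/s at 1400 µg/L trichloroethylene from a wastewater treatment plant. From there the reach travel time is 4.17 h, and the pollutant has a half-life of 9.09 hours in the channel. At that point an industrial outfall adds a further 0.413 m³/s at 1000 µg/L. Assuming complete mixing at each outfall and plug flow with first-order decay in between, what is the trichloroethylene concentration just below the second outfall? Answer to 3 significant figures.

140 µg/L

Mass balance: C = (7.330·0.4600 + 0.7600·1400) / 8.090 = 1067/8.090 = 131.9 µg/L; combined flow 8.090 m³/s.
Half-life 9.09 h → k = ln 2 / 9.09 = 0.07625 h⁻¹ = 1.830 d⁻¹.
First-order decay: C = 131.9·exp(−k·t) = 131.9·0.7276 = 96.00 µg/L.
Second outfall: C = (8.090·96.00 + 0.4130·1000)/8.503 = 139.9 µg/L.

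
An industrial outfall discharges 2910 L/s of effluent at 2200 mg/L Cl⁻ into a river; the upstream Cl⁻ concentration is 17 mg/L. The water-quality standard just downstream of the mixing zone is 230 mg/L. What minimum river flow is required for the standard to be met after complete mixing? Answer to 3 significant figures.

26900 L/s

Set C_mix = 230: (Q·17.00 + 2910·2200) / (Q + 2910) = 230
→ Q = 2910·(2200 − 230)/(230 − 17.00) = 26910 L/s.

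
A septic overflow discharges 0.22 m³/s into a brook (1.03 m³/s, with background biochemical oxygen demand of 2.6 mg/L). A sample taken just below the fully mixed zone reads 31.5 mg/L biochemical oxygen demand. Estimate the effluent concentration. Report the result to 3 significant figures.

Mass balance: 1.030·2.600 + 0.2200·Cₑ = 1.250·31.50
→ Cₑ = (1.250·31.50 − 1.030·2.600) / 0.2200 = 166.8 mg/L.

167 mg/L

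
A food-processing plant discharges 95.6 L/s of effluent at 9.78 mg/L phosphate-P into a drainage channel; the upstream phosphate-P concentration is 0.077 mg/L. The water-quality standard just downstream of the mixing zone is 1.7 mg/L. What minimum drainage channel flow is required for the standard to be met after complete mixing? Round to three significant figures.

476 L/s

Set C_mix = 1.7: (Q·0.07700 + 95.60·9.780) / (Q + 95.60) = 1.7
→ Q = 95.60·(9.780 − 1.7)/(1.7 − 0.07700) = 475.9 L/s.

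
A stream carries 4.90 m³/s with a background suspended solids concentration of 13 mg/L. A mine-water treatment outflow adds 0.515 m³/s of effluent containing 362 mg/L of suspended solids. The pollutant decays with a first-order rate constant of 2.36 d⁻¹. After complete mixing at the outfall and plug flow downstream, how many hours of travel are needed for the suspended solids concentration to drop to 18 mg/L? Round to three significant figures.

9.58 h

Mixed concentration C = ΣQC/ΣQ = (4.900·13.00 + 0.5150·362.0) / 5.415 = 250.1/5.415 = 46.19 mg/L.
46.19·exp(−k·t) = 18 → t = ln(46.19/18)/k = 34500 s = 9.584 h.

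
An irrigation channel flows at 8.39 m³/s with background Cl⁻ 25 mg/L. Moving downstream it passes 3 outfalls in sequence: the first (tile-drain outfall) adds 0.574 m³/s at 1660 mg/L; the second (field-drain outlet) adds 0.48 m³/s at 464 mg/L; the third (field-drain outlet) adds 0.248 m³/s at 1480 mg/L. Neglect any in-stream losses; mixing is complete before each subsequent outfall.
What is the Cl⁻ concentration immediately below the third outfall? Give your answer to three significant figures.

181 mg/L

Outfall 1: combined Q = 8.964 m³/s; C = (8.390·25.00 + 0.5740·1660)/8.964 = 129.7 mg/L.
Outfall 2: combined Q = 9.444 m³/s; C = (8.964·129.7 + 0.4800·464.0)/9.444 = 146.7 mg/L.
Outfall 3: combined Q = 9.692 m³/s; C = (9.444·146.7 + 0.2480·1480)/9.692 = 180.8 mg/L.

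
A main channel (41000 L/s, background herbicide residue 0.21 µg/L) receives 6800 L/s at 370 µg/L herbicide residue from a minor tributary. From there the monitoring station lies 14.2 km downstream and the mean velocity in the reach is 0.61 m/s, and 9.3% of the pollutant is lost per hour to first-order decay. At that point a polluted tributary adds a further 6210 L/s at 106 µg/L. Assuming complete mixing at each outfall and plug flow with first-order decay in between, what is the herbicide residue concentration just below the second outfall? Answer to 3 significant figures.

Conservation of mass: C = (41000·0.2100 + 6800·370.0) / 47800 = 2525000/47800 = 52.82 µg/L; combined flow 47800 L/s.
Travel time t = 14.2·1000 / 0.61 = 23280 s = 6.466 h.
9.3%/h lost → k = −ln(1 − 0.093) = 0.09761 h⁻¹.
First-order decay: C = 52.82·exp(−k·t) = 52.82·0.5320 = 28.10 µg/L.
At the second outfall, C = (47800·28.10 + 6210·106.0) / (47800 + 6210) = 37.05 µg/L.

37.1 µg/L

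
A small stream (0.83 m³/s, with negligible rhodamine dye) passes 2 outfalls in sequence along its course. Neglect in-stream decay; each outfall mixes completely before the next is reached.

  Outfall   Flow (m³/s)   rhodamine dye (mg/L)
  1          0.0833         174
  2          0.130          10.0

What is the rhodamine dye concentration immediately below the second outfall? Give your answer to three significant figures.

15.1 mg/L

Outfall 1: combined Q = 0.9133 m³/s; C = (0.8300·0 + 0.08330·174.0)/0.9133 = 15.87 mg/L.
Outfall 2: combined Q = 1.043 m³/s; C = (0.9133·15.87 + 0.1300·10.00)/1.043 = 15.14 mg/L.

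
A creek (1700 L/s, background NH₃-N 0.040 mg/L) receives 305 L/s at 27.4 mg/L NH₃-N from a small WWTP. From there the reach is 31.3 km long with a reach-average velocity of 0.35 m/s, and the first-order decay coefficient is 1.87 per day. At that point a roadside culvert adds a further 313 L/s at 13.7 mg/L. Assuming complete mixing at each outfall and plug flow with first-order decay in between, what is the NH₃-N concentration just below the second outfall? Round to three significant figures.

Flow-weighted average: C = (1700·0.04000 + 305.0·27.40) / 2005 = 8425/2005 = 4.202 mg/L; combined flow 2005 L/s.
Travel time t = 31.3·1000 / 0.35 = 89430 s = 24.84 h.
Applying C = C₀e^(−kt): 4.202 × 0.1443 = 0.6065 mg/L.
Second outfall: C = (2005·0.6065 + 313.0·13.70)/2318 = 2.375 mg/L.

2.37 mg/L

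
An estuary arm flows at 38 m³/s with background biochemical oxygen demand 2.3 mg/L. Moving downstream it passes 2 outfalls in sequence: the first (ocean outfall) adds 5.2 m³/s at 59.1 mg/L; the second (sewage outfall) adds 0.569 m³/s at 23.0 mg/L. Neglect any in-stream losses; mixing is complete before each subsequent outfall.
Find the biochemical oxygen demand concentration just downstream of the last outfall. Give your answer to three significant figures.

After outfall 1: Q = 38.00 + 5.200 = 43.20 m³/s; C = (38.00·2.300 + 5.200·59.10)/43.20 = 9.137 mg/L.
After outfall 2: Q = 43.20 + 0.5690 = 43.77 m³/s; C = (43.20·9.137 + 0.5690·23.00)/43.77 = 9.317 mg/L.

9.32 mg/L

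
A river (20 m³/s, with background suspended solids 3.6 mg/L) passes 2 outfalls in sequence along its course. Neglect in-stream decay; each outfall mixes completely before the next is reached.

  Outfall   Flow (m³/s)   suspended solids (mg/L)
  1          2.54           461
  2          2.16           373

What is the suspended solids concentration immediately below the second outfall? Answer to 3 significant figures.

Outfall 1: combined Q = 22.54 m³/s; C = (20.00·3.600 + 2.540·461.0)/22.54 = 55.14 mg/L.
Outfall 2: combined Q = 24.70 m³/s; C = (22.54·55.14 + 2.160·373.0)/24.70 = 82.94 mg/L.

82.9 mg/L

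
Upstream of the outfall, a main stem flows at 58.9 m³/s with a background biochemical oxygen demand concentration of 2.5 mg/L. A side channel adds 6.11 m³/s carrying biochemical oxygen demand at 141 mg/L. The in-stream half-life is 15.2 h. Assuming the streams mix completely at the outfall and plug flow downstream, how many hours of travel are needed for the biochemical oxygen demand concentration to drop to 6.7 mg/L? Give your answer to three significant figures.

18.4 h

Conservation of mass: C = (58.90·2.500 + 6.110·141.0) / 65.01 = 1009/65.01 = 15.52 mg/L.
Half-life 15.2 h → k = ln 2 / 15.2 = 0.04560 h⁻¹ = 1.094 d⁻¹.
15.52·exp(−k·t) = 6.7 → t = ln(15.52/6.7)/k = 66300 s = 18.42 h.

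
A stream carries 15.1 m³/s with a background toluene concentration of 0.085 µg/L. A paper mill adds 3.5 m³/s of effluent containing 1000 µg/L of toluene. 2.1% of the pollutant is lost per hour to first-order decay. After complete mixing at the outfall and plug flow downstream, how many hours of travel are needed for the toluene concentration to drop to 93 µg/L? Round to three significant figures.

33.2 h

After mixing, C = (15.10·0.08500 + 3.500·1000) / 18.60 = 3501/18.60 = 188.2 µg/L.
2.1%/h lost → k = −ln(1 − 0.021) = 0.02122 h⁻¹.
188.2·exp(−k·t) = 93 → t = ln(188.2/93)/k = 119600 s = 33.22 h.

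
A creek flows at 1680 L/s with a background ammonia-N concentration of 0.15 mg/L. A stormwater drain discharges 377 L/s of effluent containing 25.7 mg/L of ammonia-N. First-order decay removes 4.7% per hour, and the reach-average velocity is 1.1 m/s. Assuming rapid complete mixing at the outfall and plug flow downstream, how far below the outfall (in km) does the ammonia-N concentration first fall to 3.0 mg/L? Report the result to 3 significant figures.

39.2 km

Conservation of mass: C = (1680·0.1500 + 377.0·25.70) / 2057 = 9941/2057 = 4.833 mg/L.
4.7%/h lost → k = −ln(1 − 0.047) = 0.04814 h⁻¹.
Set 4.833·exp(−k·t) = 3.0 → t = ln(4.833/3.0)/k = 35660 s = 9.904 h.
Distance = v·t = 1.1·35660 = 39220 m = 39.22 km.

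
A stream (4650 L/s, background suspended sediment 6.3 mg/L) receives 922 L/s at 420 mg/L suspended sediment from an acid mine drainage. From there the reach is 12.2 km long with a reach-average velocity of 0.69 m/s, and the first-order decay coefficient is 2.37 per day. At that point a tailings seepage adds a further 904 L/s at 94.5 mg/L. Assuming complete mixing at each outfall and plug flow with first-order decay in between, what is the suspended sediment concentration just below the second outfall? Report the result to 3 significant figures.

Mass balance: C = (4650·6.300 + 922.0·420.0) / 5572 = 416500/5572 = 74.76 mg/L; combined flow 5572 L/s.
Travel time t = 12.2·1000 / 0.69 = 17680 s = 4.911 h.
Applying C = C₀e^(−kt): 74.76 × 0.6157 = 46.03 mg/L.
At the second outfall, C = (5572·46.03 + 904.0·94.50) / (5572 + 904.0) = 52.79 mg/L.

52.8 mg/L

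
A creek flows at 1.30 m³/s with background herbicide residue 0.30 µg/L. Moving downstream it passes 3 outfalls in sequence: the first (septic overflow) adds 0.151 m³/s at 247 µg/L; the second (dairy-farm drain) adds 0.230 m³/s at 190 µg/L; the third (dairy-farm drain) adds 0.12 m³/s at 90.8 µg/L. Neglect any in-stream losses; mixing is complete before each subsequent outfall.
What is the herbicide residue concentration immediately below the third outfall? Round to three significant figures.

51.2 µg/L

After outfall 1: Q = 1.300 + 0.1510 = 1.451 m³/s; C = (1.300·0.3000 + 0.1510·247.0)/1.451 = 25.97 µg/L.
After outfall 2: Q = 1.451 + 0.2300 = 1.681 m³/s; C = (1.451·25.97 + 0.2300·190.0)/1.681 = 48.42 µg/L.
After outfall 3: Q = 1.681 + 0.1200 = 1.801 m³/s; C = (1.681·48.42 + 0.1200·90.80)/1.801 = 51.24 µg/L.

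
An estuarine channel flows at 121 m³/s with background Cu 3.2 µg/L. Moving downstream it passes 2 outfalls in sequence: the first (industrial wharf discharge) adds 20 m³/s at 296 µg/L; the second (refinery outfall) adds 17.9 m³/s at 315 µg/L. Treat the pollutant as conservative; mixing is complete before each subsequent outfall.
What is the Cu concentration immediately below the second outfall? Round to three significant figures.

75.2 µg/L

Below outfall 1: Q → 141.0 m³/s, C = (121.0·3.200 + 20.00·296.0)/141.0 = 44.73 µg/L.
Below outfall 2: Q → 158.9 m³/s, C = (141.0·44.73 + 17.90·315.0)/158.9 = 75.18 µg/L.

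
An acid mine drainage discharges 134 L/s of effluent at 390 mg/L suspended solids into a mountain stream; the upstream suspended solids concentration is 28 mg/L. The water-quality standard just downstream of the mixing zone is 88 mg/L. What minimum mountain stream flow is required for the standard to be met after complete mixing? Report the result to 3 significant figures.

674 L/s

Set C_mix = 88: (Q·28.00 + 134.0·390.0) / (Q + 134.0) = 88
→ Q = 134.0·(390.0 − 88)/(88 − 28.00) = 674.5 L/s.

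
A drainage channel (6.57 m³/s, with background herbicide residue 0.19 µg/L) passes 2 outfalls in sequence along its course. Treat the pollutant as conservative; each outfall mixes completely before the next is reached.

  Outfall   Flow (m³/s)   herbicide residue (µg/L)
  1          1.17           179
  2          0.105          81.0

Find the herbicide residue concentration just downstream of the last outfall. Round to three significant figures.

27.9 µg/L

Below outfall 1: Q → 7.740 m³/s, C = (6.570·0.1900 + 1.170·179.0)/7.740 = 27.22 µg/L.
Below outfall 2: Q → 7.845 m³/s, C = (7.740·27.22 + 0.1050·81.00)/7.845 = 27.94 µg/L.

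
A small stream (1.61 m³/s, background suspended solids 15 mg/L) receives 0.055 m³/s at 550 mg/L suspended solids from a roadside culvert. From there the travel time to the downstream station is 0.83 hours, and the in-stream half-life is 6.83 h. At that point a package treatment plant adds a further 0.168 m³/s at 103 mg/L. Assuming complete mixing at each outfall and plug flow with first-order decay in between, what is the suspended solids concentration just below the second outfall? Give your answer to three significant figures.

36.7 mg/L

Mass balance: C = (1.610·15.00 + 0.05500·550.0) / 1.665 = 54.40/1.665 = 32.67 mg/L; combined flow 1.665 m³/s.
Half-life 6.83 h → k = ln 2 / 6.83 = 0.1015 h⁻¹ = 2.436 d⁻¹.
Applying C = C₀e^(−kt): 32.67 × 0.9192 = 30.03 mg/L.
At the second outfall, C = (1.665·30.03 + 0.1680·103.0) / (1.665 + 0.1680) = 36.72 mg/L.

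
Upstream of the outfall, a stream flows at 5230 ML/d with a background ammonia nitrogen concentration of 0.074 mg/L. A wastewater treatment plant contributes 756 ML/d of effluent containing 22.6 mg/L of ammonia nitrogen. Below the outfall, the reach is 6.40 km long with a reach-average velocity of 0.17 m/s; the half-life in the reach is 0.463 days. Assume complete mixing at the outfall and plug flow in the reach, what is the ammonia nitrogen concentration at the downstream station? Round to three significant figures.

After mixing, C = (5230·0.07400 + 756.0·22.60) / 5986 = 17470/5986 = 2.919 mg/L.
Travel time t = 6.40·1000 / 0.17 = 37650 s = 10.46 h.
Half-life 0.463 d → k = ln 2 / 0.463 = 1.497 d⁻¹.
Decay over the reach: 2.919·exp(−kt) = 2.919·0.5208 = 1.520 mg/L.

1.52 mg/L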